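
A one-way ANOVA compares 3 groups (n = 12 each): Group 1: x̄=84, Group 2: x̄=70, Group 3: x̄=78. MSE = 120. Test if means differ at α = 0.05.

Grand mean = 77.33. SS_between = 1184.0, MS_between = 592.0. F = 4.933, F_crit ≈ 3.285. Reject H₀.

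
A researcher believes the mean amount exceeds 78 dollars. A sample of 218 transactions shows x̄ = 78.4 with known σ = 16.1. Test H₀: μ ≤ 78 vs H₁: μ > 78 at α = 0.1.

z = 0.367. Critical value: 1.28. Fail to reject H₀.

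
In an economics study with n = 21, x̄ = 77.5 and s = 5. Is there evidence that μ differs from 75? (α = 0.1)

t = (x̄ - μ₀)/(s/√n) = (77.5 - 75)/(5/√21) = 2.291. df = 20, critical t = ±1.725. Reject H₀.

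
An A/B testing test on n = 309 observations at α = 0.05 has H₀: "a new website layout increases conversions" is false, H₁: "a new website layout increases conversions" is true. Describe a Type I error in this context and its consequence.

Type I error: rejecting H₀ when it is true — concluding that a new website layout increases conversions when in fact it is not. Consequence: rolling out a layout that doesn't actually help — wasted engineering effort.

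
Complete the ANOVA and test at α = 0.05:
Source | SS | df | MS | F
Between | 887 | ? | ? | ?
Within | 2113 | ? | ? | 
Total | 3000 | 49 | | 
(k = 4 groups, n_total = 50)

df_between = 3, df_within = 46. MS_between = 295.67, MS_within = 45.93. F = 6.437, F_crit ≈ 2.807. Reject H₀.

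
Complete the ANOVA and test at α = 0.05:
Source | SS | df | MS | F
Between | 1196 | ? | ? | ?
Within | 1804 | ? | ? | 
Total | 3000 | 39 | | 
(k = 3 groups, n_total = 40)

df_between = 2, df_within = 37. MS_between = 598.0, MS_within = 48.76. F = 12.265, F_crit ≈ 3.252. Reject H₀.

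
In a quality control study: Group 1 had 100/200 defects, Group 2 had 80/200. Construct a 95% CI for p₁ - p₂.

p̂₁ = 0.5, p̂₂ = 0.4. Difference = 0.1. CI = (0.003, 0.197)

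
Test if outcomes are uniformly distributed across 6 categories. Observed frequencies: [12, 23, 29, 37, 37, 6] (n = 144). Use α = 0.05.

Expected = 24 each. χ² = Σ(O-E)²/E = 34.667. df = 5, critical value = 11.07. Reject H₀.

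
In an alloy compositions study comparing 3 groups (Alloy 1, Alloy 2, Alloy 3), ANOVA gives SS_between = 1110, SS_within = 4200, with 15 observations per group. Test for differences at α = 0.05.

df_between = 2, df_within = 42. F = MS_between/MS_within = 555.0/100.0 = 5.55. F_crit ≈ 3.22. Reject H₀. At least one mean differs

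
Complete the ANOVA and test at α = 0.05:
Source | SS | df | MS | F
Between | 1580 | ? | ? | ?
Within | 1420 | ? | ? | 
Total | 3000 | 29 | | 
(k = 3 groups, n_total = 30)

df_between = 2, df_within = 27. MS_between = 790.0, MS_within = 52.59. F = 15.021, F_crit ≈ 3.354. Reject H₀.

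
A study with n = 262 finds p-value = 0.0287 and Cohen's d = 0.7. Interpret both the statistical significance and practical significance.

Statistically significant (p = 0.0287 < 0.05). Cohen's d = 0.7 indicates a medium effect size. Both statistical and practical significance should be considered.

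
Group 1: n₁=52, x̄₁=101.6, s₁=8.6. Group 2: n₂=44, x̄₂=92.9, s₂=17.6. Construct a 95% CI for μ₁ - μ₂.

Difference = 8.7. SE = √(8.6²/52 + 17.6²/44) = 2.909. CI = (3.0, 14.4)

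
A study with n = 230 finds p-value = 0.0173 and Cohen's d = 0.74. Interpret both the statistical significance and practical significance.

Statistically significant (p = 0.0173 < 0.05). Cohen's d = 0.74 indicates a medium effect size. Both statistical and practical significance should be considered.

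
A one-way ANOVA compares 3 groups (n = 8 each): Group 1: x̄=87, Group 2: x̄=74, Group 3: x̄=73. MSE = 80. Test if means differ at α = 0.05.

Grand mean = 78.0. SS_between = 976.0, MS_between = 488.0. F = 6.1, F_crit ≈ 3.467. Reject H₀.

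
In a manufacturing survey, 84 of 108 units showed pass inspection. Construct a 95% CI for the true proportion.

p̂ = 0.778. CI = p̂ ± z*√(p̂(1-p̂)/n) = (0.699, 0.856)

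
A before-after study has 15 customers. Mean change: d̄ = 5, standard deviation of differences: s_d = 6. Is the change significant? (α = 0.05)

t = d̄/(s_d/√n) = 5/(6/√15) = 3.227. df = 14, critical t = ±2.145. Reject H₀.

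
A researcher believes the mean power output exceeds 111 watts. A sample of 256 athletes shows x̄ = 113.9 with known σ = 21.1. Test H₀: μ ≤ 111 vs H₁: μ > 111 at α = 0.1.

z = 2.199. Critical value: 1.28. Reject H₀.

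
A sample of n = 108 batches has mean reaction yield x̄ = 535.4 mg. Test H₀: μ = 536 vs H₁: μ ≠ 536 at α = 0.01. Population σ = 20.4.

z = (x̄ - μ₀)/(σ/√n) = (535.4 - 536)/(20.4/√108) = -0.306. Critical value: ±2.576. Since |-0.306| ≤ 2.576, Fail to reject H₀.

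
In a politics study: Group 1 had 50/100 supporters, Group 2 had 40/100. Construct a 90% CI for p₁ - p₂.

p̂₁ = 0.5, p̂₂ = 0.4. Difference = 0.1. CI = (-0.015, 0.215)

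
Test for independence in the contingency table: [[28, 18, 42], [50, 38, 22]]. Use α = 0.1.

χ² = 17.368. df = 2, critical = 4.605. Reject H₀. Variables are dependent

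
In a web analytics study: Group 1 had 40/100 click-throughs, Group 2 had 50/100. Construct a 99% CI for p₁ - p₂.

p̂₁ = 0.4, p̂₂ = 0.5. Difference = -0.1. CI = (-0.28, 0.08)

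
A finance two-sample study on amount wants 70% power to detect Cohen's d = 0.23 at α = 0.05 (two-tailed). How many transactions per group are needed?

z_{α/2} = 1.96, z_β = Φ⁻¹(0.7) = 0.524. For small effect (d = 0.23): n per group = 2(z_{α/2} + z_β)²/d² = 2(1.96 + 0.524)²/0.23² = 233.3 → 234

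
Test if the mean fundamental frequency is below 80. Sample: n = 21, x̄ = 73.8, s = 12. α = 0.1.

t = (73.8 - 80)/(12/√21) = -2.368, df = 20. Critical t = -1.325. Reject H₀.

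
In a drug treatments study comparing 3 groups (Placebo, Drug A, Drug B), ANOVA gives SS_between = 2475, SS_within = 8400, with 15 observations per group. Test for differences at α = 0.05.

df_between = 2, df_within = 42. F = MS_between/MS_within = 1237.5/200.0 = 6.188. F_crit ≈ 3.22. Reject H₀. At least one mean differs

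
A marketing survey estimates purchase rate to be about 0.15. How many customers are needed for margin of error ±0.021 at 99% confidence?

n = z²p(1-p)/E² = 2.576²×0.15×0.85/0.021² = 1918.5 → n = 1919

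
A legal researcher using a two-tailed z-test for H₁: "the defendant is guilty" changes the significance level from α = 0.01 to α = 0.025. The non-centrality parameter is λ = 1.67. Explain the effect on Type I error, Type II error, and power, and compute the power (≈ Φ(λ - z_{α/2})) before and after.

Increasing α from 0.01 to 0.025:
• Type I error rate increases (α is the Type I rate by definition).
• Critical value moves from z_{α/2} = 2.576 to 2.241, so power = Φ(λ - z_{α/2}) goes from Φ(1.67 - 2.576) = 0.182 to Φ(1.67 - 2.241) = 0.284.
• Type II error rate β = 1 - power therefore decreases (0.818 → 0.716).
Appropriate when false negatives are costly — here, acquitting a guilty person.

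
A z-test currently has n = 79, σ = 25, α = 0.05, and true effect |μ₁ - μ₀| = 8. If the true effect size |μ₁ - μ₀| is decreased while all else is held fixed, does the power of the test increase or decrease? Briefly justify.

Power decreases: a smaller true effect decreases the non-centrality λ = |μ₁ - μ₀|/(σ/√n).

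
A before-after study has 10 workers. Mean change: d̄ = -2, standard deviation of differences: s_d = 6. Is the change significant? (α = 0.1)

t = d̄/(s_d/√n) = -2/(6/√10) = -1.054. df = 9, critical t = ±1.833. Fail to reject H₀.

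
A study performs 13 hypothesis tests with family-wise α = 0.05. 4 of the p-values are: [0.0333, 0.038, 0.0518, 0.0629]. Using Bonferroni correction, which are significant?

Bonferroni α = 0.05/13 = 0.00385. None of the given p-values are significant.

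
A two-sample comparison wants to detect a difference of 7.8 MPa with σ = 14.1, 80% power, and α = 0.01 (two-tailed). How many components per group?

n per group = 2(z_α/2 + z_β)²σ²/d² = 2×(2.576 + 0.84)²×14.1²/7.8² = 76.3 → n = 77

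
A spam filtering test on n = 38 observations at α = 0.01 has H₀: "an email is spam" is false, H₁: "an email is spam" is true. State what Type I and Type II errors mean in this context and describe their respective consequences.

Type I (false positive): concluding that an email is spam when it is not — a legitimate email is sent to the spam folder and the user misses it. Type II (false negative): failing to conclude that an email is spam when it is — a spam email lands in the inbox. Which is costlier depends on domain priorities and is a judgement call rather than a statistical fact.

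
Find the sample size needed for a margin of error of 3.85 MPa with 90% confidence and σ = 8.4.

n = (z*σ/E)² = (1.645×8.4/3.85)² = 12.9 → n = 13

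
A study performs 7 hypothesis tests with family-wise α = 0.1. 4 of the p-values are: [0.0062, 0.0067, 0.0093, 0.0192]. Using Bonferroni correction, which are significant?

Bonferroni α = 0.1/7 = 0.01429. Significant p-values: [0.0062, 0.0067, 0.0093]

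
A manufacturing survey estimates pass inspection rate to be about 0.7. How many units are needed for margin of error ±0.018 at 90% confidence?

n = z²p(1-p)/E² = 1.645²×0.7×0.3/0.018² = 1753.9 → n = 1754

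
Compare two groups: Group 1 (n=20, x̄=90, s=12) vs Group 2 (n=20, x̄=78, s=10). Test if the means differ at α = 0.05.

Pooled sp = 11.05. t = 3.436, df = 38. Critical t = ±2.024. Reject H₀.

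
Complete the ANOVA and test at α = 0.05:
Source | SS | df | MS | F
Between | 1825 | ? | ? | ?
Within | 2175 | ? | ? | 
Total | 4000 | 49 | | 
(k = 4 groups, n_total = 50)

df_between = 3, df_within = 46. MS_between = 608.33, MS_within = 47.28. F = 12.866, F_crit ≈ 2.807. Reject H₀.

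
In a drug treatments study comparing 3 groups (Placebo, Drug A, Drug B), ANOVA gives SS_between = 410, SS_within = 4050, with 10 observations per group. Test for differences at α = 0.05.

df_between = 2, df_within = 27. F = MS_between/MS_within = 205.0/150.0 = 1.367. F_crit ≈ 3.354. Fail to reject H₀.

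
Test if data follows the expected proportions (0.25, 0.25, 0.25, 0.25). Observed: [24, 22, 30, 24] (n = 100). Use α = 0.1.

Expected: [25.0, 25.0, 25.0, 25.0]. χ² = 1.44. df = 3, critical = 6.251. Fail to reject H₀.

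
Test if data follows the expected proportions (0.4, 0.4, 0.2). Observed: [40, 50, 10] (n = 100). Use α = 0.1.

Expected: [40.0, 40.0, 20.0]. χ² = 7.5. df = 2, critical = 4.605. Reject H₀.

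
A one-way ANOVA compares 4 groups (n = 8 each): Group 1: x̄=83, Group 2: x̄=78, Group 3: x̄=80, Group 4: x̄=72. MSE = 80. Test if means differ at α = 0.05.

Grand mean = 78.25. SS_between = 518.0, MS_between = 172.67. F = 2.158, F_crit ≈ 2.947. Fail to reject H₀.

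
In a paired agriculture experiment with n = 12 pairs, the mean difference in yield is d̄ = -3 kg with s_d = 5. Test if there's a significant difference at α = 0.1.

t = d̄/(s_d/√n) = -3/(5/√12) = -2.078. df = 11, critical t = ±1.796. Reject H₀.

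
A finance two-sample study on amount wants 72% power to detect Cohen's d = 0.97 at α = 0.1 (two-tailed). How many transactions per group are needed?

z_{α/2} = 1.645, z_β = Φ⁻¹(0.72) = 0.583. For large effect (d = 0.97): n per group = 2(z_{α/2} + z_β)²/d² = 2(1.645 + 0.583)²/0.97² = 10.6 → 11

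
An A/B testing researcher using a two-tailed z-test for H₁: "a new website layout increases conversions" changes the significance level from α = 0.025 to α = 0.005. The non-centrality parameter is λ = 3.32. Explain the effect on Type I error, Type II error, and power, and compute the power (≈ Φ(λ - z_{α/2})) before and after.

Decreasing α from 0.025 to 0.005:
• Type I error rate decreases (α is the Type I rate by definition).
• Critical value moves from z_{α/2} = 2.241 to 2.807, so power = Φ(λ - z_{α/2}) goes from Φ(3.32 - 2.241) = 0.86 to Φ(3.32 - 2.807) = 0.696.
• Type II error rate β = 1 - power therefore increases (0.14 → 0.304).
Appropriate when false positives are costly — here, rolling out a layout that doesn't actually help — wasted engineering effort.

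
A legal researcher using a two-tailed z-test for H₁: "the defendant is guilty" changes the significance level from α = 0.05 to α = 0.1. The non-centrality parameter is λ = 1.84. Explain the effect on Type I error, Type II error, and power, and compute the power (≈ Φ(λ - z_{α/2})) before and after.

Increasing α from 0.05 to 0.1:
• Type I error rate increases (α is the Type I rate by definition).
• Critical value moves from z_{α/2} = 1.96 to 1.645, so power = Φ(λ - z_{α/2}) goes from Φ(1.84 - 1.96) = 0.452 to Φ(1.84 - 1.645) = 0.577.
• Type II error rate β = 1 - power therefore decreases (0.548 → 0.423).
Appropriate when false negatives are costly — here, acquitting a guilty person.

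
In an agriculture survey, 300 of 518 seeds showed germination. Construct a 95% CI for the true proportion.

p̂ = 0.579. CI = p̂ ± z*√(p̂(1-p̂)/n) = (0.537, 0.622)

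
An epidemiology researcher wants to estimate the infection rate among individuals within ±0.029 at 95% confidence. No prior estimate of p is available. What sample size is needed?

Conservative approach: use p = 0.5 (maximizes p(1-p) = 0.25). n = z²(0.25)/E² = 1.96²×0.25/0.029² = 1142.0 → n = 1142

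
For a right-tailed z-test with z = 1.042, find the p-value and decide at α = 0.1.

p = P(Z > 1.042) = 1 - Φ(1.042) ≈ 0.1487. Since p ≥ 0.1, fail to reject H₀ (not significant) at α = 0.1.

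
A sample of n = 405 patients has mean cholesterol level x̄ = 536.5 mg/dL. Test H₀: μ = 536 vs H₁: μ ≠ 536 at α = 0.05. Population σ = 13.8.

z = (x̄ - μ₀)/(σ/√n) = (536.5 - 536)/(13.8/√405) = 0.729. Critical value: ±1.96. Since |0.729| ≤ 1.96, Fail to reject H₀.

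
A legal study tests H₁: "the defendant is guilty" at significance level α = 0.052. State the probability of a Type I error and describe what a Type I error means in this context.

P(Type I error) = α = 0.052. A Type I error is rejecting H₀ when H₀ is actually true (false positive) — here, concluding that the defendant is guilty when in fact this is not the case. Consequence: convicting an innocent person.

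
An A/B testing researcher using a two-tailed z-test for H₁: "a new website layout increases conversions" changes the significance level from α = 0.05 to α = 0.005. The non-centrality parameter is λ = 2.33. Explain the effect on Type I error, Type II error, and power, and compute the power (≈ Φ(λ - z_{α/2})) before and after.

Decreasing α from 0.05 to 0.005:
• Type I error rate decreases (α is the Type I rate by definition).
• Critical value moves from z_{α/2} = 1.96 to 2.807, so power = Φ(λ - z_{α/2}) goes from Φ(2.33 - 1.96) = 0.644 to Φ(2.33 - 2.807) = 0.317.
• Type II error rate β = 1 - power therefore increases (0.356 → 0.683).
Appropriate when false positives are costly — here, rolling out a layout that doesn't actually help — wasted engineering effort.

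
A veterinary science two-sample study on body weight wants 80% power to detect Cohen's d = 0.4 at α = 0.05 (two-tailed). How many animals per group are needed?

z_{α/2} = 1.96, z_β = Φ⁻¹(0.8) = 0.842. For small effect (d = 0.4): n per group = 2(z_{α/2} + z_β)²/d² = 2(1.96 + 0.842)²/0.4² = 98.1 → 99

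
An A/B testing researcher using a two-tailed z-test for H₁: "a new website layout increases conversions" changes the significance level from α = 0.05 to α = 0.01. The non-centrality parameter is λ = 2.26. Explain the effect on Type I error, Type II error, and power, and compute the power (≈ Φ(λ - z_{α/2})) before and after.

Decreasing α from 0.05 to 0.01:
• Type I error rate decreases (α is the Type I rate by definition).
• Critical value moves from z_{α/2} = 1.96 to 2.576, so power = Φ(λ - z_{α/2}) goes from Φ(2.26 - 1.96) = 0.618 to Φ(2.26 - 2.576) = 0.376.
• Type II error rate β = 1 - power therefore increases (0.382 → 0.624).
Appropriate when false positives are costly — here, rolling out a layout that doesn't actually help — wasted engineering effort.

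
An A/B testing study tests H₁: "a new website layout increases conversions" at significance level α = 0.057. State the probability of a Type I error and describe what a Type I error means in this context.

P(Type I error) = α = 0.057. A Type I error is rejecting H₀ when H₀ is actually true (false positive) — here, concluding that a new website layout increases conversions when in fact this is not the case. Consequence: rolling out a layout that doesn't actually help — wasted engineering effort.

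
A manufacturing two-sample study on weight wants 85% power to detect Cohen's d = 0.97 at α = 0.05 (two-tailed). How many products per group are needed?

z_{α/2} = 1.96, z_β = Φ⁻¹(0.85) = 1.036. For large effect (d = 0.97): n per group = 2(z_{α/2} + z_β)²/d² = 2(1.96 + 1.036)²/0.97² = 19.1 → 20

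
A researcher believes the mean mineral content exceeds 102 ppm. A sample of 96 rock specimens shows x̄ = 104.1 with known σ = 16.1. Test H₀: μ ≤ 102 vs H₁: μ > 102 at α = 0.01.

z = 1.278. Critical value: 2.33. Fail to reject H₀.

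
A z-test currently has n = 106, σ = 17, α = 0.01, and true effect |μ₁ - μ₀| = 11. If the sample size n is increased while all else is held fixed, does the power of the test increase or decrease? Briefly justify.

Power increases: a larger n shrinks the standard error σ/√n, moving the sampling distribution under H₁ further from the critical value.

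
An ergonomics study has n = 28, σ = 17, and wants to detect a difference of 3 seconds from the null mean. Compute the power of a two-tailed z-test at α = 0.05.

SE = σ/√n = 17/√28 = 3.213. Non-centrality λ = d/SE = 3/3.213 = 0.934. Power ≈ Φ(λ - z_{α/2}) = Φ(0.934 - 1.96) = Φ(-1.026) = 0.152.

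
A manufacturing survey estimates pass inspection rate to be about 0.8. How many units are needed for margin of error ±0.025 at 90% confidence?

n = z²p(1-p)/E² = 1.645²×0.8×0.2/0.025² = 692.7 → n = 693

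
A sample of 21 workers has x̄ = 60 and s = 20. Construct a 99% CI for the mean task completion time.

CI = x̄ ± t*(s/√n) = 60 ± 2.845(20/√21) = (47.58, 72.42)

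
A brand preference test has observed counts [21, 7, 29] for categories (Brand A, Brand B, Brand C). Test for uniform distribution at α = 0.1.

Expected = 19 each. χ² = Σ(O-E)²/E = 13.053. df = 2, critical value = 4.605. Reject H₀.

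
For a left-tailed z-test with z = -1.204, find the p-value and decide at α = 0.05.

p = P(Z < -1.204) = Φ(-1.204) ≈ 0.1143. Since p ≥ 0.05, fail to reject H₀ (not significant) at α = 0.05.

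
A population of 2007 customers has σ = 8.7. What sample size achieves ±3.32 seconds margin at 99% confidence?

Without FPC: n₀ = (2.576×8.7/3.32)² = 45.567. With FPC: n = n₀N/(n₀+N-1) = 44.6 → n = 45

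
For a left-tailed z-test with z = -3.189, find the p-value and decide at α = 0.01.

p = P(Z < -3.189) = Φ(-3.189) ≈ 0.0007. Since p < 0.01, reject H₀ (significant) at α = 0.01.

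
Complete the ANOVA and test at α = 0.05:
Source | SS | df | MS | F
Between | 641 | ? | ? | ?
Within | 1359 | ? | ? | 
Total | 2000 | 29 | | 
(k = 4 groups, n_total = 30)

df_between = 3, df_within = 26. MS_between = 213.67, MS_within = 52.27. F = 4.088, F_crit ≈ 2.975. Reject H₀.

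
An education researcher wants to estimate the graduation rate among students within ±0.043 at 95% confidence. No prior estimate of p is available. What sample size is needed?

Conservative approach: use p = 0.5 (maximizes p(1-p) = 0.25). n = z²(0.25)/E² = 1.96²×0.25/0.043² = 519.4 → n = 520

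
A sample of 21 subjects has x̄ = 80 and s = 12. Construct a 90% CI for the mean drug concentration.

CI = x̄ ± t*(s/√n) = 80 ± 1.725(12/√21) = (75.48, 84.52)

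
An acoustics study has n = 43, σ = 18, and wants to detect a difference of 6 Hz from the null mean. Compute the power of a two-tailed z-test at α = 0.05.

SE = σ/√n = 18/√43 = 2.745. Non-centrality λ = d/SE = 6/2.745 = 2.186. Power ≈ Φ(λ - z_{α/2}) = Φ(2.186 - 1.96) = Φ(0.226) = 0.589.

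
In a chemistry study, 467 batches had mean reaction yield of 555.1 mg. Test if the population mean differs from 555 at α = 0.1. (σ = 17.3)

z = (x̄ - μ₀)/(σ/√n) = (555.1 - 555)/(17.3/√467) = 0.125. Critical value: ±1.645. Since |0.125| ≤ 1.645, Fail to reject H₀.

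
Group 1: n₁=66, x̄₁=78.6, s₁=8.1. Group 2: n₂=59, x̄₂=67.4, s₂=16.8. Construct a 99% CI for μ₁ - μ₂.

Difference = 11.2. SE = √(8.1²/66 + 16.8²/59) = 2.404. CI = (5.01, 17.39)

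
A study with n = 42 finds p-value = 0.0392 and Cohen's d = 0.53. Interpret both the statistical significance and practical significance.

Statistically significant (p = 0.0392 < 0.05). Cohen's d = 0.53 indicates a medium effect size. Both statistical and practical significance should be considered.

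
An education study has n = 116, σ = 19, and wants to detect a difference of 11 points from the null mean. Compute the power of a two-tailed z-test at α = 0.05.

SE = σ/√n = 19/√116 = 1.764. Non-centrality λ = d/SE = 11/1.764 = 6.235. Power ≈ Φ(λ - z_{α/2}) = Φ(6.235 - 1.96) = Φ(4.275) = 1.0.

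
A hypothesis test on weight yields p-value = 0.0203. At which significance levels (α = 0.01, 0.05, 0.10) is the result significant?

p = 0.0203. Significant at: α = 0.05, 0.1.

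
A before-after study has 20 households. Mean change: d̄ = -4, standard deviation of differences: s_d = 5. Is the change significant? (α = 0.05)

t = d̄/(s_d/√n) = -4/(5/√20) = -3.578. df = 19, critical t = ±2.093. Reject H₀.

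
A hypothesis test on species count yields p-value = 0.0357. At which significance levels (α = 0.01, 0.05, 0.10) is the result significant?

p = 0.0357. Significant at: α = 0.05, 0.1.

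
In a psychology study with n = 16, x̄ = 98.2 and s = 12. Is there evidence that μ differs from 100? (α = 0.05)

t = (x̄ - μ₀)/(s/√n) = (98.2 - 100)/(12/√16) = -0.6. df = 15, critical t = ±2.131. Fail to reject H₀.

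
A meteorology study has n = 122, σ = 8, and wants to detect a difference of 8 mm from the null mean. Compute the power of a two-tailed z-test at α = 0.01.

SE = σ/√n = 8/√122 = 0.724. Non-centrality λ = d/SE = 8/0.724 = 11.045. Power ≈ Φ(λ - z_{α/2}) = Φ(11.045 - 2.576) = Φ(8.469) = 1.0.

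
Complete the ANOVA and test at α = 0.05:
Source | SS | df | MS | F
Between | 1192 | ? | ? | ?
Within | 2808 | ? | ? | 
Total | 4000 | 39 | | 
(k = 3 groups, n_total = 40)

df_between = 2, df_within = 37. MS_between = 596.0, MS_within = 75.89. F = 7.853, F_crit ≈ 3.252. Reject H₀.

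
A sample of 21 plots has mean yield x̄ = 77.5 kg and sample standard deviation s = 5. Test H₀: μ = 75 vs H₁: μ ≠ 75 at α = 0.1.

t = (x̄ - μ₀)/(s/√n) = (77.5 - 75)/(5/√21) = 2.291. df = 20, critical t = ±1.725. Reject H₀.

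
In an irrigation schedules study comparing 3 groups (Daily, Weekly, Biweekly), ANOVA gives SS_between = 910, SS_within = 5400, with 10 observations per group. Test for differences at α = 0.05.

df_between = 2, df_within = 27. F = MS_between/MS_within = 455.0/200.0 = 2.275. F_crit ≈ 3.354. Fail to reject H₀.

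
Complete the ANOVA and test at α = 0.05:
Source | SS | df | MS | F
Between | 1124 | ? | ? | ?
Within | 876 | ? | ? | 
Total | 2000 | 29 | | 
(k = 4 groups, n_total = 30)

df_between = 3, df_within = 26. MS_between = 374.67, MS_within = 33.69. F = 11.12, F_crit ≈ 2.975. Reject H₀.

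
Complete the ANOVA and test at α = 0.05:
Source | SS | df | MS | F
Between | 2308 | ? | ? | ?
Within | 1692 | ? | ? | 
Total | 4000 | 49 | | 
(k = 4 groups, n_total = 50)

df_between = 3, df_within = 46. MS_between = 769.33, MS_within = 36.78. F = 20.916, F_crit ≈ 2.807. Reject H₀.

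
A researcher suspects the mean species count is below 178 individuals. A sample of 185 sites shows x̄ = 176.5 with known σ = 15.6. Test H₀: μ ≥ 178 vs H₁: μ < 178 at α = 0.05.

z = -1.308. Critical value: -1.645. Fail to reject H₀.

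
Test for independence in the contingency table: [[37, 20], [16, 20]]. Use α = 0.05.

χ² = 3.771. df = 1, critical = 3.841. Fail to reject H₀. No evidence of dependence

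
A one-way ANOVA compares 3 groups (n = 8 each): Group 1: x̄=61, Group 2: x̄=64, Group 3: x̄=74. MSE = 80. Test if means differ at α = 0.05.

Grand mean = 66.33. SS_between = 741.33, MS_between = 370.67. F = 4.633, F_crit ≈ 3.467. Reject H₀.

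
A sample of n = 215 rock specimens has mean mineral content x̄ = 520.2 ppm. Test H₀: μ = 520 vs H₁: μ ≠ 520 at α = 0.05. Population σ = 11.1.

z = (x̄ - μ₀)/(σ/√n) = (520.2 - 520)/(11.1/√215) = 0.264. Critical value: ±1.96. Since |0.264| ≤ 1.96, Fail to reject H₀.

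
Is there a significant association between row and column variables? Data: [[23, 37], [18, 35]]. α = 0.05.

χ² = 0.233. df = 1, critical = 3.841. Fail to reject H₀. No evidence of dependence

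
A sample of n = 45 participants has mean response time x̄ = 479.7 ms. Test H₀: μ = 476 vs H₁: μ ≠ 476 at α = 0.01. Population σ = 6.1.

z = (x̄ - μ₀)/(σ/√n) = (479.7 - 476)/(6.1/√45) = 4.069. Critical value: ±2.576. Since |4.069| > 2.576, Reject H₀.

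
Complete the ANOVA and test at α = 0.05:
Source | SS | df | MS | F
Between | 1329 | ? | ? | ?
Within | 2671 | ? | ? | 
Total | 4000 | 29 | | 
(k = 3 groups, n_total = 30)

df_between = 2, df_within = 27. MS_between = 664.5, MS_within = 98.93. F = 6.717, F_crit ≈ 3.354. Reject H₀.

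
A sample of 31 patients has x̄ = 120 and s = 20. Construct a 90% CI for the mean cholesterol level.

CI = x̄ ± t*(s/√n) = 120 ± 1.697(20/√31) = (113.9, 126.1)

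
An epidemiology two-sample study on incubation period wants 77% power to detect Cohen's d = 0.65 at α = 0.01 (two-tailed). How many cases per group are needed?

z_{α/2} = 2.576, z_β = Φ⁻¹(0.77) = 0.739. For medium effect (d = 0.65): n per group = 2(z_{α/2} + z_β)²/d² = 2(2.576 + 0.739)²/0.65² = 52.02 → 53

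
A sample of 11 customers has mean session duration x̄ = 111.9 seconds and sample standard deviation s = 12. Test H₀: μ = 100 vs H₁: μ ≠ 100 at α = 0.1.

t = (x̄ - μ₀)/(s/√n) = (111.9 - 100)/(12/√11) = 3.289. df = 10, critical t = ±1.812. Reject H₀.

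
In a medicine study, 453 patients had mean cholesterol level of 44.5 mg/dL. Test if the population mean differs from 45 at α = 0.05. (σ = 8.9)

z = (x̄ - μ₀)/(σ/√n) = (44.5 - 45)/(8.9/√453) = -1.196. Critical value: ±1.96. Since |-1.196| ≤ 1.96, Fail to reject H₀.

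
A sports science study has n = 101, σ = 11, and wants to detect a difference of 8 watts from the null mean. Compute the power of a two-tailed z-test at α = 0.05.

SE = σ/√n = 11/√101 = 1.095. Non-centrality λ = d/SE = 8/1.095 = 7.309. Power ≈ Φ(λ - z_{α/2}) = Φ(7.309 - 1.96) = Φ(5.349) = 1.0.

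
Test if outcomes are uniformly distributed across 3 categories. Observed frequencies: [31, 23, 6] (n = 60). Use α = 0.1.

Expected = 20 each. χ² = Σ(O-E)²/E = 16.3. df = 2, critical value = 4.605. Reject H₀.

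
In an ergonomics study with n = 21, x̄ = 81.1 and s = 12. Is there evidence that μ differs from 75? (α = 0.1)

t = (x̄ - μ₀)/(s/√n) = (81.1 - 75)/(12/√21) = 2.329. df = 20, critical t = ±1.725. Reject H₀.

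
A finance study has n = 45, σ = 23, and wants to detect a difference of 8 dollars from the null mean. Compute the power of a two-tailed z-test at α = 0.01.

SE = σ/√n = 23/√45 = 3.429. Non-centrality λ = d/SE = 8/3.429 = 2.333. Power ≈ Φ(λ - z_{α/2}) = Φ(2.333 - 2.576) = Φ(-0.243) = 0.404.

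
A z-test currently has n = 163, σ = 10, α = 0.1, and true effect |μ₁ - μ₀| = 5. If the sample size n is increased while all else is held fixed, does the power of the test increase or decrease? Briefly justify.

Power increases: a larger n shrinks the standard error σ/√n, moving the sampling distribution under H₁ further from the critical value.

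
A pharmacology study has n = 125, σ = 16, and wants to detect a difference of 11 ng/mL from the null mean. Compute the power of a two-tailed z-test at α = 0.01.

SE = σ/√n = 16/√125 = 1.431. Non-centrality λ = d/SE = 11/1.431 = 7.686. Power ≈ Φ(λ - z_{α/2}) = Φ(7.686 - 2.576) = Φ(5.11) = 1.0.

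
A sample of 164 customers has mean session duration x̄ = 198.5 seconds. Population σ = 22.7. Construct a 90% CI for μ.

CI = x̄ ± z*(σ/√n) = 198.5 ± 1.645(22.7/√164) = 198.5 ± 2.92 = (195.58, 201.42)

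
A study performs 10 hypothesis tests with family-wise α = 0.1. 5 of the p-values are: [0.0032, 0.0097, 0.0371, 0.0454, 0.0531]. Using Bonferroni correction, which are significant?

Bonferroni α = 0.1/10 = 0.01. Significant p-values: [0.0032, 0.0097]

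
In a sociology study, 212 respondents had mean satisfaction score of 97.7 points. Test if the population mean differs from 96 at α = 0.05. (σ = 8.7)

z = (x̄ - μ₀)/(σ/√n) = (97.7 - 96)/(8.7/√212) = 2.845. Critical value: ±1.96. Since |2.845| > 1.96, Reject H₀.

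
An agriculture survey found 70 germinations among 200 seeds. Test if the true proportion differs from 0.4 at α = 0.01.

p̂ = 0.35, p₀ = 0.4. z = (p̂ - p₀)/√(p₀(1-p₀)/n) = -1.443. Critical: ±2.576. Fail to reject H₀.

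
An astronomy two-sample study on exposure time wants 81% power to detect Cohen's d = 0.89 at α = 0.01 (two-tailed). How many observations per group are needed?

z_{α/2} = 2.576, z_β = Φ⁻¹(0.81) = 0.878. For large effect (d = 0.89): n per group = 2(z_{α/2} + z_β)²/d² = 2(2.576 + 0.878)²/0.89² = 30.1 → 31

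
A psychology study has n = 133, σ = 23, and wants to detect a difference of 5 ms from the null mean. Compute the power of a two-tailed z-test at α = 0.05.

SE = σ/√n = 23/√133 = 1.994. Non-centrality λ = d/SE = 5/1.994 = 2.507. Power ≈ Φ(λ - z_{α/2}) = Φ(2.507 - 1.96) = Φ(0.547) = 0.708.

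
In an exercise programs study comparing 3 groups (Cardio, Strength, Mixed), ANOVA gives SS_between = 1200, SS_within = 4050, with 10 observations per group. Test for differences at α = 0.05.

df_between = 2, df_within = 27. F = MS_between/MS_within = 600.0/150.0 = 4.0. F_crit ≈ 3.354. Reject H₀. At least one mean differs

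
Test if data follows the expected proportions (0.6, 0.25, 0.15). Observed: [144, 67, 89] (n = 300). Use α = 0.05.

Expected: [180.0, 75.0, 45.0]. χ² = 51.076. df = 2, critical = 5.991. Reject H₀.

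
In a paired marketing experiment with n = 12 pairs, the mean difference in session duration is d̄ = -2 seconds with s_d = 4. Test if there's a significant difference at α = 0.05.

t = d̄/(s_d/√n) = -2/(4/√12) = -1.732. df = 11, critical t = ±2.201. Fail to reject H₀.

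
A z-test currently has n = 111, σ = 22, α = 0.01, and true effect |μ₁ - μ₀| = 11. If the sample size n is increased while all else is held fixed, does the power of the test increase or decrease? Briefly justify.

Power increases: a larger n shrinks the standard error σ/√n, moving the sampling distribution under H₁ further from the critical value.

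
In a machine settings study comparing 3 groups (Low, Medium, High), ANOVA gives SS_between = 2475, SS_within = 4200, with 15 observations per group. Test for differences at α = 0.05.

df_between = 2, df_within = 42. F = MS_between/MS_within = 1237.5/100.0 = 12.375. F_crit ≈ 3.22. Reject H₀. At least one mean differs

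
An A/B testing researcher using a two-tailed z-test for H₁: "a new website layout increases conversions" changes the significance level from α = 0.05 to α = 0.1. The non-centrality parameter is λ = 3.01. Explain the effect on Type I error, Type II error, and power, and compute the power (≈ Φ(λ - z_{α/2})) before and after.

Increasing α from 0.05 to 0.1:
• Type I error rate increases (α is the Type I rate by definition).
• Critical value moves from z_{α/2} = 1.96 to 1.645, so power = Φ(λ - z_{α/2}) goes from Φ(3.01 - 1.96) = 0.853 to Φ(3.01 - 1.645) = 0.914.
• Type II error rate β = 1 - power therefore decreases (0.147 → 0.086).
Appropriate when false negatives are costly — here, discarding a layout that would have improved conversions — lost revenue.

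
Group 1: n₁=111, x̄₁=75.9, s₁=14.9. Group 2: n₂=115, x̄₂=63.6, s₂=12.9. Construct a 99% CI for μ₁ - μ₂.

Difference = 12.3. SE = √(14.9²/111 + 12.9²/115) = 1.857. CI = (7.52, 17.08)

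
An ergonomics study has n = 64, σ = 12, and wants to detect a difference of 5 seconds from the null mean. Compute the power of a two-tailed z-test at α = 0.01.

SE = σ/√n = 12/√64 = 1.5. Non-centrality λ = d/SE = 5/1.5 = 3.333. Power ≈ Φ(λ - z_{α/2}) = Φ(3.333 - 2.576) = Φ(0.757) = 0.776.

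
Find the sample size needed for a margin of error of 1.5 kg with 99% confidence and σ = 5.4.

n = (z*σ/E)² = (2.576×5.4/1.5)² = 86.0 → n = 86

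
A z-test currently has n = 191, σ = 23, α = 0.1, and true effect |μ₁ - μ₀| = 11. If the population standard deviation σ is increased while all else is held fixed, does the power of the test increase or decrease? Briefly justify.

Power decreases: a larger σ inflates the standard error σ/√n, pulling the sampling distribution under H₁ back toward the critical value.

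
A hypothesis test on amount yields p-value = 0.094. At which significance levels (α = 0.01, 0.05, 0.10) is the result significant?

p = 0.094. Significant at: α = 0.1.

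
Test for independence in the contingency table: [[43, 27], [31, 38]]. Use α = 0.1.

χ² = 3.8. df = 1, critical = 2.706. Reject H₀. Variables are dependent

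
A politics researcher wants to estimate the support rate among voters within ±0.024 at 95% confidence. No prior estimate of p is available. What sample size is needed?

Conservative approach: use p = 0.5 (maximizes p(1-p) = 0.25). n = z²(0.25)/E² = 1.96²×0.25/0.024² = 1667.4 → n = 1668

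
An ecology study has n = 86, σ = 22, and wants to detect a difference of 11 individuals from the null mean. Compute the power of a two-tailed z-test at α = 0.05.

SE = σ/√n = 22/√86 = 2.372. Non-centrality λ = d/SE = 11/2.372 = 4.637. Power ≈ Φ(λ - z_{α/2}) = Φ(4.637 - 1.96) = Φ(2.677) = 0.996.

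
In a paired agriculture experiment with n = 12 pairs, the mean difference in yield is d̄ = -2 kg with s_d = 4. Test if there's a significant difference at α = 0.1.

t = d̄/(s_d/√n) = -2/(4/√12) = -1.732. df = 11, critical t = ±1.796. Fail to reject H₀.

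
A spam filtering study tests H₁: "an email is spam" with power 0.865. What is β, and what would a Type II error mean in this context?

β = 1 - power = 1 - 0.865 = 0.135. A Type II error is failing to reject H₀ when H₀ is false (false negative) — here, failing to conclude that an email is spam when in fact it is true. Consequence: a spam email lands in the inbox.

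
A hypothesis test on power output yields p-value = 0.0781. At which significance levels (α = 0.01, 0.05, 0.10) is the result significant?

p = 0.0781. Significant at: α = 0.1.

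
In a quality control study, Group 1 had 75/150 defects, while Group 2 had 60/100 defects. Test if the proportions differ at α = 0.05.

p̂₁ = 0.5, p̂₂ = 0.6, pooled p̂ = 0.54. z = -1.554. Critical: ±1.96. Fail to reject H₀.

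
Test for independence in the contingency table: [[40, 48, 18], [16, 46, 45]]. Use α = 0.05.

χ² = 21.895. df = 2, critical = 5.991. Reject H₀. Variables are dependent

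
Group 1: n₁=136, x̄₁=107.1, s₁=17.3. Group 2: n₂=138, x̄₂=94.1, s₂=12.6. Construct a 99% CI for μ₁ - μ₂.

Difference = 13.0. SE = √(17.3²/136 + 12.6²/138) = 1.831. CI = (8.28, 17.72)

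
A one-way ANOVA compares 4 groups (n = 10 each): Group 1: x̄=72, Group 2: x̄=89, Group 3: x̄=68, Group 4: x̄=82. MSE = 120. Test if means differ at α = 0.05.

Grand mean = 77.75. SS_between = 2727.5, MS_between = 909.17. F = 7.576, F_crit ≈ 2.866. Reject H₀.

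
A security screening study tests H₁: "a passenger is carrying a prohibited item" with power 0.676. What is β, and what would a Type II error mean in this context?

β = 1 - power = 1 - 0.676 = 0.324. A Type II error is failing to reject H₀ when H₀ is false (false negative) — here, failing to conclude that a passenger is carrying a prohibited item when in fact it is true. Consequence: letting a prohibited item through — security breach.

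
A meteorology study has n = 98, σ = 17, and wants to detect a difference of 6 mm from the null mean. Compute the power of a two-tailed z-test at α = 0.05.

SE = σ/√n = 17/√98 = 1.717. Non-centrality λ = d/SE = 6/1.717 = 3.494. Power ≈ Φ(λ - z_{α/2}) = Φ(3.494 - 1.96) = Φ(1.534) = 0.937.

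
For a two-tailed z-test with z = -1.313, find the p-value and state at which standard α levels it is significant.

p = 2·P(Z > |-1.313|) = 2·(1 - Φ(1.313)) ≈ 0.1892. Not significant at any standard level.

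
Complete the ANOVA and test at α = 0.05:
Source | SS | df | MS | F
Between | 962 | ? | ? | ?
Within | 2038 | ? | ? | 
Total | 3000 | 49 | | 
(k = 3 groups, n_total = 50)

df_between = 2, df_within = 47. MS_between = 481.0, MS_within = 43.36. F = 11.093, F_crit ≈ 3.195. Reject H₀.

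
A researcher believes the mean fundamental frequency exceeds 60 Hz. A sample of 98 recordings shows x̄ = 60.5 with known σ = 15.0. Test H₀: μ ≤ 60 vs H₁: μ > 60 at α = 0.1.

z = 0.33. Critical value: 1.28. Fail to reject H₀.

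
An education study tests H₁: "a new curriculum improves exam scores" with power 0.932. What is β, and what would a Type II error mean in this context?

β = 1 - power = 1 - 0.932 = 0.068. A Type II error is failing to reject H₀ when H₀ is false (false negative) — here, failing to conclude that a new curriculum improves exam scores when in fact it is true. Consequence: keeping the old curriculum when the new one would have helped students.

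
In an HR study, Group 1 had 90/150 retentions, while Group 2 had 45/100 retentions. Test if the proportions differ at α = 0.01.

p̂₁ = 0.6, p̂₂ = 0.45, pooled p̂ = 0.54. z = 2.331. Critical: ±2.576. Fail to reject H₀.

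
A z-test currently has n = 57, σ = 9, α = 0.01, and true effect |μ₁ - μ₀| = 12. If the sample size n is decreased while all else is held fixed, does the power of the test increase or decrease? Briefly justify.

Power decreases: a smaller n inflates the standard error σ/√n, pulling the sampling distribution under H₁ back toward the critical value.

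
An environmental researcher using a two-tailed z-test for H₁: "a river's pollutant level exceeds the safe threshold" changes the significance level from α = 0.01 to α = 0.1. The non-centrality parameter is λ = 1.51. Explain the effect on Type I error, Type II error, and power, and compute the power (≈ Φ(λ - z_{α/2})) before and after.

Increasing α from 0.01 to 0.1:
• Type I error rate increases (α is the Type I rate by definition).
• Critical value moves from z_{α/2} = 2.576 to 1.645, so power = Φ(λ - z_{α/2}) goes from Φ(1.51 - 2.576) = 0.143 to Φ(1.51 - 1.645) = 0.446.
• Type II error rate β = 1 - power therefore decreases (0.857 → 0.554).
Appropriate when false negatives are costly — here, allowing unsafe pollution to continue.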